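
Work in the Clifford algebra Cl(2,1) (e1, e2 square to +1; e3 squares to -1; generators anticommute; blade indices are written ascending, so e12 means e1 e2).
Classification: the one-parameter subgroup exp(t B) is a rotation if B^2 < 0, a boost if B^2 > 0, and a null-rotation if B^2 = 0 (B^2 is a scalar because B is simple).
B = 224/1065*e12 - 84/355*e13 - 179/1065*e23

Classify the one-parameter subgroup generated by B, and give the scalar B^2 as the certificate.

B^2 term by term: the squares give (224/1065)^2*(e12)^2 + (-84/355)^2*(e13)^2 + (-179/1065)^2*(e23)^2 = 50176/1134225*(-1) + 7056/126025*(+1) + 32041/1134225*(+1) = 1/25 (each basis 2-blade squares to minus the product of its generators' squares); cross terms between blades sharing an index anticommute and cancel. So B^2 = 1/25.
Answer: boost, certificate B^2 = 1/25. Key observation: B^2 = 1/25 is a conjugation invariant, so its sign decides the class regardless of the surface form of B.


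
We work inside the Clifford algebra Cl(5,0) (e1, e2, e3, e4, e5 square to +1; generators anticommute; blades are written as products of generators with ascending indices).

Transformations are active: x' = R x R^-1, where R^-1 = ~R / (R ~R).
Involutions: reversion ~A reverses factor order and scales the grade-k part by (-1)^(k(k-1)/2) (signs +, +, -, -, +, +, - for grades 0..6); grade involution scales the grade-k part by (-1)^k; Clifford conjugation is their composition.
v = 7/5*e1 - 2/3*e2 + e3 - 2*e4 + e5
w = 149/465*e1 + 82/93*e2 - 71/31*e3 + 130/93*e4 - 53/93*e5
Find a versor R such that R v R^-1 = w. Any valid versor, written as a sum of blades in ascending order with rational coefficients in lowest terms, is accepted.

Since q(v) = q(w) = 1891/225, the sum R = v + w = 160/93*e1 + 20/93*e2 - 40/31*e3 - 56/93*e4 + 40/93*e5 does the job whenever invertible.
Answer: 160/93*e1 + 20/93*e2 - 40/31*e3 - 56/93*e4 + 40/93*e5


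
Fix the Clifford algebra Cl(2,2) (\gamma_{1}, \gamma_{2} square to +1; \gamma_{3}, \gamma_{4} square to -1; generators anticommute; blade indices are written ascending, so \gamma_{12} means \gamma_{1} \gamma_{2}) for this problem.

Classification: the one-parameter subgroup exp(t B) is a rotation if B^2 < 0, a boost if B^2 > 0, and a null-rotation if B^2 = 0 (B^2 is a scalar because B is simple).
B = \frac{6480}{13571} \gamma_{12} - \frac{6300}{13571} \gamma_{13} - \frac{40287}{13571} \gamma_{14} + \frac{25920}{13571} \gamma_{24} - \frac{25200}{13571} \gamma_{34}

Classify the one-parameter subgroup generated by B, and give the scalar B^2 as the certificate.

B^2 term by term: the squares give (\frac{6480}{13571})^2*(\gamma_{12})^2 + (-\frac{6300}{13571})^2*(\gamma_{13})^2 + (-\frac{40287}{13571})^2*(\gamma_{14})^2 + (\frac{25920}{13571})^2*(\gamma_{24})^2 + (-\frac{25200}{13571})^2*(\gamma_{34})^2 = \frac{41990400}{184172041}*(-1) + \frac{39690000}{184172041}*(+1) + \frac{1623042369}{184172041}*(+1) + \frac{671846400}{184172041}*(+1) + \frac{635040000}{184172041}*(-1) = 9 (each basis 2-blade squares to minus the product of its generators' squares); cross terms between blades sharing an index anticommute and cancel; the commuting (index-disjoint) pairs give grade-4 terms 2*c*c'*(blade product), which cancel blade by blade — \gamma_{1234}: -\frac{326592000}{184172041} + \frac{326592000}{184172041} = 0 — confirming B is simple. So B^2 = 9.
Answer: boost, certificate B^2 = 9. Certificate logic: 9 is a conjugation-invariant scalar, so its sign fixes rotation versus boost versus null-rotation outright.


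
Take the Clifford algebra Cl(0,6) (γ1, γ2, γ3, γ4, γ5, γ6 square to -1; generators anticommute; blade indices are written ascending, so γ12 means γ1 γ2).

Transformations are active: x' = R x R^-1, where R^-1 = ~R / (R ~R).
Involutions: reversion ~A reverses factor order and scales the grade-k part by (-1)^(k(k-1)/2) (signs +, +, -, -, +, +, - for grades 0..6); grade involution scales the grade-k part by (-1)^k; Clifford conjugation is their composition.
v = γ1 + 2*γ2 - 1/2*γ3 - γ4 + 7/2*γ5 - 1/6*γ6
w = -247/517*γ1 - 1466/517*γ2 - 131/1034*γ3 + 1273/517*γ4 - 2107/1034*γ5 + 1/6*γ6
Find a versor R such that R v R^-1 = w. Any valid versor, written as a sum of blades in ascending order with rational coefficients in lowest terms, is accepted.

Sketch: the shared square -667/36 makes R = v + w = 270/517*γ1 - 432/517*γ2 - 324/517*γ3 + 756/517*γ4 + 756/517*γ5 the natural versor; its sandwich fixes that direction, negates (v - w)/2, and sends v to w.
Answer: 270/517*γ1 - 432/517*γ2 - 324/517*γ3 + 756/517*γ4 + 756/517*γ5


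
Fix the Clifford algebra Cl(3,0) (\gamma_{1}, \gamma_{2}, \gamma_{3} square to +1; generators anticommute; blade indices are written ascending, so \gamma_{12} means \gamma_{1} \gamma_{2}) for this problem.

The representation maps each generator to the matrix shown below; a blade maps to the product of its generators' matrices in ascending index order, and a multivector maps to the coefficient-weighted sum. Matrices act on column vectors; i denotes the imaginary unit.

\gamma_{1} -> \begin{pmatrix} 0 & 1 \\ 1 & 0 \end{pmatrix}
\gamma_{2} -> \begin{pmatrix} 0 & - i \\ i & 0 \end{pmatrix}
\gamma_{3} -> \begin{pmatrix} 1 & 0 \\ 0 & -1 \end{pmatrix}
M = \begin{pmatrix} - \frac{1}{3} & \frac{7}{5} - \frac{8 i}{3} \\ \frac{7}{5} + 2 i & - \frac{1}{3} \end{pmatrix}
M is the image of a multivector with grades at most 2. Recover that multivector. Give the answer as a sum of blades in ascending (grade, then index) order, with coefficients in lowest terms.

Method: 1, rho(\gamma_{1}), rho(\gamma_{2}), rho(\gamma_{3}) form a trace-orthogonal basis of the 2x2 complex matrices (tr(X Y) = 2 if X = Y, else 0), so M = m0*1 + m1*rho(\gamma_{1}) + m2*rho(\gamma_{2}) + m3*rho(\gamma_{3}) with m0 = tr(M)/2 = - \frac{1}{3}, m1 = tr(M rho(\gamma_{1}))/2 = \frac{7}{5} - \frac{i}{3}, m2 = tr(M rho(\gamma_{2}))/2 = \frac{7}{3}, m3 = tr(M rho(\gamma_{3}))/2 = 0.
Multiplying table entries, the bivector images are rho(\gamma_{12}) = i*rho(\gamma_{3}), rho(\gamma_{13}) = -i*rho(\gamma_{2}), rho(\gamma_{23}) = i*rho(\gamma_{1}); with real blade coefficients the real parts of m0..m3 are the coefficients of 1, \gamma_{1}, \gamma_{2}, \gamma_{3} and the imaginary parts give the bivectors (\gamma_{23}: Im m1, \gamma_{13}: -Im m2, \gamma_{12}: Im m3).
Answer: -\frac{1}{3} + \frac{7}{5} \gamma_{1} + \frac{7}{3} \gamma_{2} - \frac{1}{3} \gamma_{23}


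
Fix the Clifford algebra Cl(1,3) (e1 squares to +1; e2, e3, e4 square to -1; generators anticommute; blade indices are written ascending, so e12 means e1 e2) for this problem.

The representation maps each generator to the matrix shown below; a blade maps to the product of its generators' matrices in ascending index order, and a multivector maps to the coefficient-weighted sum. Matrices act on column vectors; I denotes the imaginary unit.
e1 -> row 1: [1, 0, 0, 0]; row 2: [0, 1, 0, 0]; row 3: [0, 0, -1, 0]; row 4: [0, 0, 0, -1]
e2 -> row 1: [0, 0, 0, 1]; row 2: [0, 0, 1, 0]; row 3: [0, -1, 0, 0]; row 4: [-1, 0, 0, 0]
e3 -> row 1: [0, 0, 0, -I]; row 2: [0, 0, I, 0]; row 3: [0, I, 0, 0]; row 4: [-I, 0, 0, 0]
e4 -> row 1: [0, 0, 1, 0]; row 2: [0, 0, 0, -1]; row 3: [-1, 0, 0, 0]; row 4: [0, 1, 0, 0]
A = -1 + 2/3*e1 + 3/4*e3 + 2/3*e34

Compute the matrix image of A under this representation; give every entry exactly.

Bivector images (products of the table entries): rho(e34) = rho(e3)rho(e4) = row 1: [0, -I, 0, 0]; row 2: [-I, 0, 0, 0]; row 3: [0, 0, 0, -I]; row 4: [0, 0, -I, 0].
M = (-1)*1 + (2/3)*rho(e1) + (3/4)*rho(e3) + (2/3)*rho(e34), summed entrywise (1 is the identity matrix):
Answer: row 1: [-1/3, -2*I/3, 0, -3*I/4]; row 2: [-2*I/3, -1/3, 3*I/4, 0]; row 3: [0, 3*I/4, -5/3, -2*I/3]; row 4: [-3*I/4, 0, -2*I/3, -5/3]


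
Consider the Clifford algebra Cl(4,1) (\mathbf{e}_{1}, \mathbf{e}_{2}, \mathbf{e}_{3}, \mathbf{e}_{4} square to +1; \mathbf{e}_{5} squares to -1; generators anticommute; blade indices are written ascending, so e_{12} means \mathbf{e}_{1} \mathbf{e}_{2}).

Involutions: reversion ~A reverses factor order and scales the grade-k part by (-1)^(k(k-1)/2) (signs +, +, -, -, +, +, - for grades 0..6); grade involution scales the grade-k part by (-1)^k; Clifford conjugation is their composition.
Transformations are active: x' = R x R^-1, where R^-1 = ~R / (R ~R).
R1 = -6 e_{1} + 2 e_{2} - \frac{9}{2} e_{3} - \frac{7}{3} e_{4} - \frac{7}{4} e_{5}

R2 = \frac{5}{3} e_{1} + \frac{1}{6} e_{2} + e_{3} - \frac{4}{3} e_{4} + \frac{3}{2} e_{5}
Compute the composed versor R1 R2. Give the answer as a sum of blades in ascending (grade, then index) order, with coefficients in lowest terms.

Distribute over the terms of R1 (each basis-blade product reordered to ascending indices, repeated generators contracted through their squares):
(-6 e_{1}) R2 = -10 - e_{12} - 6 e_{13} + 8 e_{14} - 9 e_{15}
(2 e_{2}) R2 = \frac{1}{3} - \frac{10}{3} e_{12} + 2 e_{23} - \frac{8}{3} e_{24} + 3 e_{25}
(-\frac{9}{2} e_{3}) R2 = -\frac{9}{2} + \frac{15}{2} e_{13} + \frac{3}{4} e_{23} + 6 e_{34} - \frac{27}{4} e_{35}
(-\frac{7}{3} e_{4}) R2 = \frac{28}{9} + \frac{35}{9} e_{14} + \frac{7}{18} e_{24} + \frac{7}{3} e_{34} - \frac{7}{2} e_{45}
(-\frac{7}{4} e_{5}) R2 = \frac{21}{8} + \frac{35}{12} e_{15} + \frac{7}{24} e_{25} + \frac{7}{4} e_{35} - \frac{7}{3} e_{45}
Summing the partial products and collecting blades:
Answer: -\frac{607}{72} - \frac{13}{3} e_{12} + \frac{3}{2} e_{13} + \frac{107}{9} e_{14} - \frac{73}{12} e_{15} + \frac{11}{4} e_{23} - \frac{41}{18} e_{24} + \frac{79}{24} e_{25} + \frac{25}{3} e_{34} - 5 e_{35} - \frac{35}{6} e_{45}


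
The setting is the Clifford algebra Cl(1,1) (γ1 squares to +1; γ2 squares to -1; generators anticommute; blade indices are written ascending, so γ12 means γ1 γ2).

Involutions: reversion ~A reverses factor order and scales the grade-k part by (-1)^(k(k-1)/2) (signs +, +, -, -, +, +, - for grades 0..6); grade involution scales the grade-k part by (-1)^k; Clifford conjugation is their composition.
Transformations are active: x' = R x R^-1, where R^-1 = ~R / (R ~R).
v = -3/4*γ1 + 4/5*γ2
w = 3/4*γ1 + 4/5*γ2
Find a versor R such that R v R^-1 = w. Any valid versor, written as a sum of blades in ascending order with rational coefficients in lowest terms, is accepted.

A norm check does it: q(v) = q(w) = -31/400, hence R = v + w = 8/5*γ2 realises the map — parallel part kept, (v - w)/2 negated, v carried to w.
Answer: 8/5*γ2


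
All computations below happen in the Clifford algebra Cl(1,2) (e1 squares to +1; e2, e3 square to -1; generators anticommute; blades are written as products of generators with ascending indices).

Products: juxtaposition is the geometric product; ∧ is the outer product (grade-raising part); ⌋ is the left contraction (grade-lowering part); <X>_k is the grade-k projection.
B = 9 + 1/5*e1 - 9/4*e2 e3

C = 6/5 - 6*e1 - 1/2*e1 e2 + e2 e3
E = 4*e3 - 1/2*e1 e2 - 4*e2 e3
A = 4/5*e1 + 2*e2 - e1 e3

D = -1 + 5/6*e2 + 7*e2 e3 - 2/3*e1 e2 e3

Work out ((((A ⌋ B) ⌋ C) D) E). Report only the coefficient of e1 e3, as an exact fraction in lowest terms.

step 1: 4/25 + 9/2*e3
step 2: 24/125 - 24/25*e1 + 9/2*e2 - 2/25*e1 e2 + 4/25*e2 e3
step 3: -2531/500 + 17/15*e1 - 217/50*e2 - 4697/150*e3 - 18/25*e1 e2 - 61/25*e1 e3 + 228/125*e2 e3 - 856/125*e1 e2 e3
step 4: 49841/375 - 7731/500*e1 + 88043/750*e2 - 4273/125*e3 + 39683/1000*e1 e2 + 278/375*e1 e3 + 1027/250*e2 e3 + 2473/300*e1 e2 e3
Answer: 278/375


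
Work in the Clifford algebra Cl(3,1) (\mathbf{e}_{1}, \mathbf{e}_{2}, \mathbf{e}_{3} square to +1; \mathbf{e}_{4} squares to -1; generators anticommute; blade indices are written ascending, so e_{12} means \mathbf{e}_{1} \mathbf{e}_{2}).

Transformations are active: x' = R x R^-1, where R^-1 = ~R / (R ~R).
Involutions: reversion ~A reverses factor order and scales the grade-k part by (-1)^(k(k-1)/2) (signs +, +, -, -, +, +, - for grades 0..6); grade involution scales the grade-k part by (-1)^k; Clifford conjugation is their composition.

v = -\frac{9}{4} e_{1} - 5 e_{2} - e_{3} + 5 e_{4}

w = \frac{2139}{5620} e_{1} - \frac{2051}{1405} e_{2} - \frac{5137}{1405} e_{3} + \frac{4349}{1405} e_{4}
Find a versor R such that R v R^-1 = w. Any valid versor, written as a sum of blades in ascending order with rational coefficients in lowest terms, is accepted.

Sketch: the shared square \frac{97}{16} makes R = v + w = -\frac{5253}{2810} e_{1} - \frac{9076}{1405} e_{2} - \frac{6542}{1405} e_{3} + \frac{11374}{1405} e_{4} the natural versor; its sandwich fixes that direction, negates (v - w)/2, and sends v to w.
Answer: -\frac{5253}{2810} e_{1} - \frac{9076}{1405} e_{2} - \frac{6542}{1405} e_{3} + \frac{11374}{1405} e_{4}


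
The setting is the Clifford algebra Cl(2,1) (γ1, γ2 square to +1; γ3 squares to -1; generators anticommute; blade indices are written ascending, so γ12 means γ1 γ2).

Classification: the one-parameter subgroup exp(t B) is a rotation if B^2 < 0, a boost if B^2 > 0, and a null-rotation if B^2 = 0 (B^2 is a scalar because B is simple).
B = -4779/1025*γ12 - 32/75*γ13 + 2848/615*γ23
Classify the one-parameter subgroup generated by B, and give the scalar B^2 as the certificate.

B^2 term by term: the squares give (-4779/1025)^2*(γ12)^2 + (-32/75)^2*(γ13)^2 + (2848/615)^2*(γ23)^2 = 22838841/1050625*(-1) + 1024/5625*(+1) + 8111104/378225*(+1) = -1/9 (each basis 2-blade squares to minus the product of its generators' squares); cross terms between blades sharing an index anticommute and cancel. So B^2 = -1/9.
Answer: rotation, certificate B^2 = -1/9. B^2 = -1/9 is basis-independent, so its sign is the whole story.


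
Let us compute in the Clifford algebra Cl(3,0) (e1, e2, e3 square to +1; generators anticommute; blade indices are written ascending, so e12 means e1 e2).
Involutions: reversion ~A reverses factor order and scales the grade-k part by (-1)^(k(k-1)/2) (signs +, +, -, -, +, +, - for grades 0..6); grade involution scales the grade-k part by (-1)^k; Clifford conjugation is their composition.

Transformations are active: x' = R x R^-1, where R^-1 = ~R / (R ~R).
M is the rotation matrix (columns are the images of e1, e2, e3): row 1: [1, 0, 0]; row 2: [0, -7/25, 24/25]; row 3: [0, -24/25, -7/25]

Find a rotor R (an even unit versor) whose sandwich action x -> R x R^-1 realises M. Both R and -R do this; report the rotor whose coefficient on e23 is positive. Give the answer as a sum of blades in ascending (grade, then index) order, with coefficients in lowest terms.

Method: write R = a + b12*e12 + b13*e13 + b23*e23 with a^2 + b12^2 + b13^2 + b23^2 = 1 (so R^-1 = ~R). Expanding the columns R e_j ~R gives tr M = 4a^2 - 1 and, from the antisymmetric part, M21 - M12 = -4a*b12, M13 - M31 = 4a*b13, M32 - M23 = -4a*b23.
Here tr M = 11/25, so a^2 = (1 + tr M)/4 = 9/25 and a = ±3/5. Taking a = 3/5: M21 - M12 = 0, M13 - M31 = 0, M32 - M23 = -48/25, giving b12 = 0, b13 = 0, b23 = 4/5, i.e. R = 3/5 + 4/5*e23.
Its e23 coefficient is already positive.
Answer: 3/5 + 4/5*e23. Uniqueness: Spin(3) -> SO(3) maps R and -R to the same rotation of trace 11/25; fixing the sign of the e23 coefficient removes the ambiguity.


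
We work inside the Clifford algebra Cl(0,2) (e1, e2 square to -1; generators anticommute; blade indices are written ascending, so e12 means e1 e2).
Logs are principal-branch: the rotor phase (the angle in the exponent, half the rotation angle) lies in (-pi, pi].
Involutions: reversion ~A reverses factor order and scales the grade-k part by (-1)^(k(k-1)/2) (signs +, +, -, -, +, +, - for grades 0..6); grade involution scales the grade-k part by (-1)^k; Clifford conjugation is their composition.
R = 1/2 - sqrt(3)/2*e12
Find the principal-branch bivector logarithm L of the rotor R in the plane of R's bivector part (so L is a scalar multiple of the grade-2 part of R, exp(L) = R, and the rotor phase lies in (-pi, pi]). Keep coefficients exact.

The scalar part of R is 1/2, which pins the rotor phase on the principal branch; dividing the bivector part by the sine of that phase recovers the unit plane, and L is the phase times that plane.
Concretely: cos(phase) = 1/2 gives phase = ±pi/3, and since phase/sin(phase) is even the sign is immaterial: L = (phase/sin(phase)) * <R>_2 = (2*sqrt(3)*pi/9) * <R>_2.
Answer: -pi/3*e12


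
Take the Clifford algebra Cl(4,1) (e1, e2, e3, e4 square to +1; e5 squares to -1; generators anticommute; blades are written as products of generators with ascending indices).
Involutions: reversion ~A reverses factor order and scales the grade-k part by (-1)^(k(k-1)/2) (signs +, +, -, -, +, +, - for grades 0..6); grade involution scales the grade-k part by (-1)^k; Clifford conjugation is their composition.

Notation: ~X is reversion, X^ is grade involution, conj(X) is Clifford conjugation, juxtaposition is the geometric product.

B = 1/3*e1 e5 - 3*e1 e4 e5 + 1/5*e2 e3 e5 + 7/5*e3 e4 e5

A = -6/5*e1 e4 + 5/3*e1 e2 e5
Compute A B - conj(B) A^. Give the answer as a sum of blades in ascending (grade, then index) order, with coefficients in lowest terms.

first term: -5/9*e2 - 18/5*e5 - 1/3*e1 e3 - 5*e2 e4 + 2/5*e4 e5 + 42/25*e1 e3 e5 - 7/3*e1 e2 e3 e4 - 6/25*e1 e2 e3 e4 e5
second term: -5/9*e2 - 18/5*e5 - 1/3*e1 e3 - 5*e2 e4 + 2/5*e4 e5 - 42/25*e1 e3 e5 + 7/3*e1 e2 e3 e4 - 6/25*e1 e2 e3 e4 e5
Answer: 84/25*e1 e3 e5 - 14/3*e1 e2 e3 e4


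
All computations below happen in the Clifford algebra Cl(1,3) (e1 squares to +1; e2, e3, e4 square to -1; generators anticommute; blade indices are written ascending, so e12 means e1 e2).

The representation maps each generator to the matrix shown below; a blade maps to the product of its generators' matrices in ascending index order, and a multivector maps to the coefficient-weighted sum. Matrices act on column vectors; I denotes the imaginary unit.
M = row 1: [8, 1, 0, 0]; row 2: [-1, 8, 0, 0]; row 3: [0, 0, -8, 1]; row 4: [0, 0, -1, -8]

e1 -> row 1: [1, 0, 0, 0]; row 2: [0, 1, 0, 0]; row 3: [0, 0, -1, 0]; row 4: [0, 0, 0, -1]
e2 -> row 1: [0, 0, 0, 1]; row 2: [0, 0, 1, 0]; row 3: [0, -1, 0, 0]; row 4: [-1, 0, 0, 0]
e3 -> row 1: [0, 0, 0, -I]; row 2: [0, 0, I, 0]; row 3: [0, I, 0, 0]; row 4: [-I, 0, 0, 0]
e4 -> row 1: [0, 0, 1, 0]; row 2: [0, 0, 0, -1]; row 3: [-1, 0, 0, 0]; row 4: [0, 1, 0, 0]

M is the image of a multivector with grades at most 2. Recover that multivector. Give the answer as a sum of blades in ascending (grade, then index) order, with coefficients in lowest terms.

Method: the blade images are trace-orthogonal — tr(rho(e_A) rho(e_B)^-1) = 4 if A = B and 0 otherwise — and rho(e_A)^-1 = (e_A)^2 * rho(e_A) with (e_A)^2 = +1 or -1, so the coefficient of e_A in the preimage is (e_A)^2 * tr(M rho(e_A))/4.
Nonzero projections over blades of grade <= 2: e1: (e1)^2 = +1, tr(M rho(e1)) = 32, coefficient 8; e24: (e24)^2 = -1, tr(M rho(e24)) = -4, coefficient 1. Every other blade of grade <= 2 projects to 0.
Answer: 8*e1 + e24


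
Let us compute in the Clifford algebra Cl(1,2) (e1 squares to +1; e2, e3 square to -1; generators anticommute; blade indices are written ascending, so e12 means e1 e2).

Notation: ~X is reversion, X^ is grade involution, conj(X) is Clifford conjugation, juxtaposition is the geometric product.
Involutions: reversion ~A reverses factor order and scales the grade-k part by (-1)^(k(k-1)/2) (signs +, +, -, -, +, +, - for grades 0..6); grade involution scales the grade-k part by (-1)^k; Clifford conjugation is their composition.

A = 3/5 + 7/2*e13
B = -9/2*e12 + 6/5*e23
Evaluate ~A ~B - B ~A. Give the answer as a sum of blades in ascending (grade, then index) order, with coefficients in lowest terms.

first term: 69/10*e12 - 1647/100*e23
second term: 3/2*e12 - 1503/100*e23
Answer: 27/5*e12 - 36/25*e23


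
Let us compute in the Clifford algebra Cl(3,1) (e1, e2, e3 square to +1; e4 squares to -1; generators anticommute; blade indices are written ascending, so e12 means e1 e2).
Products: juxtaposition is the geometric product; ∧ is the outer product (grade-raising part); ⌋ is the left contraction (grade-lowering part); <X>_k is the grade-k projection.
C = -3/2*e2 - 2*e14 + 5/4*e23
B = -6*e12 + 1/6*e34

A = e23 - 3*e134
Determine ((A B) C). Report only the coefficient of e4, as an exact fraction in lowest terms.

step 1: -1/2*e1 + 6*e13 + 1/6*e24 + 18*e234
step 2: -85/4*e4 - 77/12*e12 - 355/24*e34 - 221/8*e123
Answer: -85/4


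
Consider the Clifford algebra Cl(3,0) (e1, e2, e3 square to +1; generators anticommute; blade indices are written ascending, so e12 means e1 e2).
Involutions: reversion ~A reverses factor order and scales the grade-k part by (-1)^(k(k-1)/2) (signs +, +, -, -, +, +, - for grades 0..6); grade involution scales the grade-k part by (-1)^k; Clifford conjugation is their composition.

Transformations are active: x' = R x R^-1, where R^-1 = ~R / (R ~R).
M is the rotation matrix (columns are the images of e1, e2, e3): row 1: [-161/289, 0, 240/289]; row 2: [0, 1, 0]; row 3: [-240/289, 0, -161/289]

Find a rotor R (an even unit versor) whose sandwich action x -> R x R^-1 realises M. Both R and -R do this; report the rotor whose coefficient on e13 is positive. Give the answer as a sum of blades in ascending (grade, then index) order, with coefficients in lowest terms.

Method: write R = a + b12*e12 + b13*e13 + b23*e23 with a^2 + b12^2 + b13^2 + b23^2 = 1 (so R^-1 = ~R). Expanding the columns R e_j ~R gives tr M = 4a^2 - 1 and, from the antisymmetric part, M21 - M12 = -4a*b12, M13 - M31 = 4a*b13, M32 - M23 = -4a*b23.
Here tr M = -33/289, so a^2 = (1 + tr M)/4 = 64/289 and a = ±8/17. Taking a = 8/17: M21 - M12 = 0, M13 - M31 = 480/289, M32 - M23 = 0, giving b12 = 0, b13 = 15/17, b23 = 0, i.e. R = 8/17 + 15/17*e13.
Its e13 coefficient is already positive.
Answer: 8/17 + 15/17*e13. Key observation: the double cover Spin(3) -> SO(3) sends R and -R to the same matrix (trace -33/289 here), so the stated sign of the e13 coefficient is what selects one sheet.


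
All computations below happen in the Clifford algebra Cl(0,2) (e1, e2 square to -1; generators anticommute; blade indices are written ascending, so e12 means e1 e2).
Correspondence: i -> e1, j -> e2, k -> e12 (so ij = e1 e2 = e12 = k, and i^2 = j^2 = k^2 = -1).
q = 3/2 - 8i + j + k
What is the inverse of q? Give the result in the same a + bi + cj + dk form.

In blades: q = 3/2 - 8*e1 + e2 + e12.
With qbar = 3/2 + 8*e1 - e2 - e12 (scalar fixed, mapped units negated), q qbar = 273/4 (the sum of squared coefficients), so q^-1 = qbar / (273/4) = 2/91 + 32/273*e1 - 4/273*e2 - 4/273*e12; translating back:
Answer: 2/91 + 32/273*i - 4/273*j - 4/273*k


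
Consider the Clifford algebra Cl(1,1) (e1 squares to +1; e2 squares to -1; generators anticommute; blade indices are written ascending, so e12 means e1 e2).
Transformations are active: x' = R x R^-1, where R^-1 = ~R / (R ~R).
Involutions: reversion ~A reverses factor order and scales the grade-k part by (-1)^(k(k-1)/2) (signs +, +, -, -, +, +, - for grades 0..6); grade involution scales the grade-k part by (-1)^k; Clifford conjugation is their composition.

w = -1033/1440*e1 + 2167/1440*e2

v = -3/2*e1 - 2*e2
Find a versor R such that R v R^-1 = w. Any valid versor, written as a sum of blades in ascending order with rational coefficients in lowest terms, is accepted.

The midline construction: v and w both square to -7/4, so reflecting in their sum -3193/1440*e1 - 713/1440*e2 exchanges them.
Answer: -3193/1440*e1 - 713/1440*e2


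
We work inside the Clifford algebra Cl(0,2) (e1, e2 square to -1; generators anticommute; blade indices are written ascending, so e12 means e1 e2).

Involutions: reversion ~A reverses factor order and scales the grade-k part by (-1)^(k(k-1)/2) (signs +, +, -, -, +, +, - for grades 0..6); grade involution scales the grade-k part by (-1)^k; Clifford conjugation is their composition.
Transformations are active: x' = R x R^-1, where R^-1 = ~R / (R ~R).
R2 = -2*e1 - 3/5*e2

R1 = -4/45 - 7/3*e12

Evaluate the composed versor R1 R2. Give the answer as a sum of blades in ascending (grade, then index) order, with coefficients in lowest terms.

Distribute over the terms of R1 (each basis-blade product reordered to ascending indices, repeated generators contracted through their squares):
(-4/45) R2 = 8/45*e1 + 4/75*e2
(-7/3*e12) R2 = -7/5*e1 + 14/3*e2
Summing the partial products and collecting blades:
Answer: -11/9*e1 + 118/25*e2


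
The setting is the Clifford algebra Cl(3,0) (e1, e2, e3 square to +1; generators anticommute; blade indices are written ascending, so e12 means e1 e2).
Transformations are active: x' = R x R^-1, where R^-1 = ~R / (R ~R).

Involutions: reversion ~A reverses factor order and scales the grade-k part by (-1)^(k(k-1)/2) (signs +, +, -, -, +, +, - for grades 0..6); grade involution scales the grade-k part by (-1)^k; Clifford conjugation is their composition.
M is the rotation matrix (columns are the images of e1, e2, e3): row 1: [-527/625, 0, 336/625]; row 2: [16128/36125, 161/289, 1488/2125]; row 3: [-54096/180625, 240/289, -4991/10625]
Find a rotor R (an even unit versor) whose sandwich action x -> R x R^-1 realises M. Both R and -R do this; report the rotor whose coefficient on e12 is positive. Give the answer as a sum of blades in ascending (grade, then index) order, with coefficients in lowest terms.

Method: write R = a + b12*e12 + b13*e13 + b23*e23 with a^2 + b12^2 + b13^2 + b23^2 = 1 (so R^-1 = ~R). Expanding the columns R e_j ~R gives tr M = 4a^2 - 1 and, from the antisymmetric part, M21 - M12 = -4a*b12, M13 - M31 = 4a*b13, M32 - M23 = -4a*b23.
Here tr M = -5461/7225, so a^2 = (1 + tr M)/4 = 441/7225 and a = ±21/85. Taking a = 21/85: M21 - M12 = 16128/36125, M13 - M31 = 6048/7225, M32 - M23 = 4704/36125, giving b12 = -192/425, b13 = 72/85, b23 = -56/425, i.e. R = 21/85 - 192/425*e12 + 72/85*e13 - 56/425*e23.
Its e12 coefficient is negative, so report the other preimage -R.
Answer: -21/85 + 192/425*e12 - 72/85*e13 + 56/425*e23. Uniqueness: Spin(3) -> SO(3) maps R and -R to the same rotation of trace -5461/7225; fixing the sign of the e12 coefficient removes the ambiguity.


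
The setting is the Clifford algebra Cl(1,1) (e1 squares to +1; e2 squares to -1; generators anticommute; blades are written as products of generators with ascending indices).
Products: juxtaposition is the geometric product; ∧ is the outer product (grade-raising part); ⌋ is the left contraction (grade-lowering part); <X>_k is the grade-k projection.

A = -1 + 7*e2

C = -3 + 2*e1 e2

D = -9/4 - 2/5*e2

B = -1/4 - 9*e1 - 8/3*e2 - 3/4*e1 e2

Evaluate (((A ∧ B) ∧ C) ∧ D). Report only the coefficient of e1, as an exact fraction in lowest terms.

step 1: 1/4 + 9*e1 + 11/12*e2 + 255/4*e1 e2
step 2: -3/4 - 27*e1 - 11/4*e2 - 763/4*e1 e2
step 3: 27/16 + 243/4*e1 + 519/80*e2 + 35199/80*e1 e2
Answer: 243/4


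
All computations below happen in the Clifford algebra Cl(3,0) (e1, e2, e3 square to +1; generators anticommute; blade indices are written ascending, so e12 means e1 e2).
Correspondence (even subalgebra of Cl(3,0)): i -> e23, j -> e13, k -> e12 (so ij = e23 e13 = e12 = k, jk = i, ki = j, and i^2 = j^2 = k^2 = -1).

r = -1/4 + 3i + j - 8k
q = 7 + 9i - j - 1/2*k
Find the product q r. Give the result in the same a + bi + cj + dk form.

In blades: q = 7 - 1/2*e12 - e13 + 9*e23, r = -1/4 - 8*e12 + e13 + 3*e23.
Distribute q over r term by term (generator squares from the signature, products reordered to ascending indices): (7)*r = -7/4 - 56*e12 + 7*e13 + 21*e23; (-1/2*e12)*r = -4 + 1/8*e12 - 3/2*e13 + 1/2*e23; (-e13)*r = 1 + 3*e12 + 1/4*e13 + 8*e23; (9*e23)*r = -27 + 9*e12 + 72*e13 - 9/4*e23.
Sum: -127/4 - 351/8*e12 + 311/4*e13 + 109/4*e23; translating back through the correspondence:
Answer: -127/4 + 109/4*i + 311/4*j - 351/8*k


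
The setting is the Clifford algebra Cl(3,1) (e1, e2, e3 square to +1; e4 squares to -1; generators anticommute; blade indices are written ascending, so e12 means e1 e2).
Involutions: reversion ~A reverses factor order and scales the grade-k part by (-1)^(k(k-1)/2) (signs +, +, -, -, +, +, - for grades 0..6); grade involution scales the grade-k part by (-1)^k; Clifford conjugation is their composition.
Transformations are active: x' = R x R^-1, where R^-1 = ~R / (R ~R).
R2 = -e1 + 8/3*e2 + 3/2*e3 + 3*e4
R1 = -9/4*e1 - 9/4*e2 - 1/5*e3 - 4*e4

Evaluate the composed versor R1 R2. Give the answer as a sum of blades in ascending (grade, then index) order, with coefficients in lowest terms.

Distribute over the terms of R1 (each basis-blade product reordered to ascending indices, repeated generators contracted through their squares):
(-9/4*e1) R2 = 9/4 - 6*e12 - 27/8*e13 - 27/4*e14
(-9/4*e2) R2 = -6 - 9/4*e12 - 27/8*e23 - 27/4*e24
(-1/5*e3) R2 = -3/10 - 1/5*e13 + 8/15*e23 - 3/5*e34
(-4*e4) R2 = 12 - 4*e14 + 32/3*e24 + 6*e34
Summing the partial products and collecting blades:
Answer: 159/20 - 33/4*e12 - 143/40*e13 - 43/4*e14 - 341/120*e23 + 47/12*e24 + 27/5*e34


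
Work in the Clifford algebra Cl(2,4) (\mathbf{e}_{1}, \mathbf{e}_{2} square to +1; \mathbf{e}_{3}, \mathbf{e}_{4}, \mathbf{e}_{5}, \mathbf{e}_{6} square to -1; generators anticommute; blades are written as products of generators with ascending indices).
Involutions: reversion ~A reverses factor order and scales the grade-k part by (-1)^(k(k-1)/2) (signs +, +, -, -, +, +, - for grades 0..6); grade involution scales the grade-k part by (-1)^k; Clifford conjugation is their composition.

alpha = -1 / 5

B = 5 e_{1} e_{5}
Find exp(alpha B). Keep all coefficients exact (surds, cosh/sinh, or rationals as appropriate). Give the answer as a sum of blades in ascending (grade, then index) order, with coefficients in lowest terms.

B^2 = (5)^2*(e_{1} e_{5})^2 = 25*(+1) = 25 (a basis 2-blade squares to minus the product of its generators' squares).
B^2 = 25 — the positive square puts this in the hyperbolic regime; l = 5, alpha*l = -1, so exp(alpha B) = cosh(-1) + (sinh(-1)/5)*B = \cosh{\left(1 \right)} + (- \frac{\sinh{\left(1 \right)}}{5})*B.
Answer: \cosh{\left(1 \right)} - \sinh{\left(1 \right)} e_{1} e_{5}


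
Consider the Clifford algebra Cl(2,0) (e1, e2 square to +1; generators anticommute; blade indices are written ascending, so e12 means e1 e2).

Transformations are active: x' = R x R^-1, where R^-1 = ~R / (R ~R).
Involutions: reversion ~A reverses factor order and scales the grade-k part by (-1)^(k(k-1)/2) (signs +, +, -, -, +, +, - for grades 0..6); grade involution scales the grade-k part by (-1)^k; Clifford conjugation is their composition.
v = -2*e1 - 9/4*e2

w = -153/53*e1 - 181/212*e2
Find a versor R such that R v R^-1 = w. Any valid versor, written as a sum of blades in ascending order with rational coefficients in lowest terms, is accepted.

Equal squares first: v^2 = w^2 = 145/16. Then v + w = -259/53*e1 - 329/106*e2 is a versor taking v to w, provided it is invertible.
Answer: -259/53*e1 - 329/106*e2


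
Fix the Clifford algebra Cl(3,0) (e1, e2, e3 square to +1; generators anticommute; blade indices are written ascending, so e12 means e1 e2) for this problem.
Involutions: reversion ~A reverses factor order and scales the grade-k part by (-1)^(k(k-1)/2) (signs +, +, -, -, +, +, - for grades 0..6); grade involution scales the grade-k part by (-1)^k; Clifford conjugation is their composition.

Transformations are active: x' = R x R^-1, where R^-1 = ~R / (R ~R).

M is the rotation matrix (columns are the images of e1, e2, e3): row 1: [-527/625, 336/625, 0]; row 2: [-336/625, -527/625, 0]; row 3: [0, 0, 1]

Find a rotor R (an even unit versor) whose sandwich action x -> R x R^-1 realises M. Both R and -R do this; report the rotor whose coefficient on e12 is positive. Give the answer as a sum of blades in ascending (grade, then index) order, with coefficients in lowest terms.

Method: write R = a + b12*e12 + b13*e13 + b23*e23 with a^2 + b12^2 + b13^2 + b23^2 = 1 (so R^-1 = ~R). Expanding the columns R e_j ~R gives tr M = 4a^2 - 1 and, from the antisymmetric part, M21 - M12 = -4a*b12, M13 - M31 = 4a*b13, M32 - M23 = -4a*b23.
Here tr M = -429/625, so a^2 = (1 + tr M)/4 = 49/625 and a = ±7/25. Taking a = 7/25: M21 - M12 = -672/625, M13 - M31 = 0, M32 - M23 = 0, giving b12 = 24/25, b13 = 0, b23 = 0, i.e. R = 7/25 + 24/25*e12.
Its e12 coefficient is already positive.
Answer: 7/25 + 24/25*e12. Key observation: the double cover Spin(3) -> SO(3) sends R and -R to the same matrix (trace -429/625 here), so the stated sign of the e12 coefficient is what selects one sheet.


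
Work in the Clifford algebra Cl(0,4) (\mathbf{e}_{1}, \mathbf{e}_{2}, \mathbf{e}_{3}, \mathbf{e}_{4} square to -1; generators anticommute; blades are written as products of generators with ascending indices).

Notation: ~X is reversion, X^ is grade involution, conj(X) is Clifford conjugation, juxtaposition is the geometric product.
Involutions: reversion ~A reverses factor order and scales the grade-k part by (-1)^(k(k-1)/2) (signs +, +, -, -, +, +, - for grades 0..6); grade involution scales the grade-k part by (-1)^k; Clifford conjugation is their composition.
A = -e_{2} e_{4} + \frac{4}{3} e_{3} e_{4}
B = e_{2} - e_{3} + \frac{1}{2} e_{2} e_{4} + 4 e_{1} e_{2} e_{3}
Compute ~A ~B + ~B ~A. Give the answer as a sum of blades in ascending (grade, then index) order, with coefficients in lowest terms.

first term: \frac{1}{2} + \frac{7}{3} e_{4} - \frac{2}{3} e_{2} e_{3} + \frac{16}{3} e_{1} e_{2} e_{4} + 4 e_{1} e_{3} e_{4} - \frac{1}{3} e_{2} e_{3} e_{4}
second term: \frac{1}{2} - \frac{7}{3} e_{4} + \frac{2}{3} e_{2} e_{3} - \frac{16}{3} e_{1} e_{2} e_{4} - 4 e_{1} e_{3} e_{4} - \frac{1}{3} e_{2} e_{3} e_{4}
Answer: 1 - \frac{2}{3} e_{2} e_{3} e_{4}


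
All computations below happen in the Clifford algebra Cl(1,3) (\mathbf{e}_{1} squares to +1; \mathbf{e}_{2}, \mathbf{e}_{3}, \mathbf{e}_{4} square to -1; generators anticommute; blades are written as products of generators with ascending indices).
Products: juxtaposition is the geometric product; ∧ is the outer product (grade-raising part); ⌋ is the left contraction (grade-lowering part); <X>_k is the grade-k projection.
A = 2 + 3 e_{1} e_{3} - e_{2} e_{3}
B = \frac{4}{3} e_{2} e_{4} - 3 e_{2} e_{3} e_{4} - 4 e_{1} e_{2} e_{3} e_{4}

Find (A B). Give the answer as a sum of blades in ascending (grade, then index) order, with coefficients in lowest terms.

step 1: -3 e_{4} - 4 e_{1} e_{4} + \frac{44}{3} e_{2} e_{4} - \frac{4}{3} e_{3} e_{4} - 9 e_{1} e_{2} e_{4} - 6 e_{2} e_{3} e_{4} - 12 e_{1} e_{2} e_{3} e_{4}
Answer: -3 e_{4} - 4 e_{1} e_{4} + \frac{44}{3} e_{2} e_{4} - \frac{4}{3} e_{3} e_{4} - 9 e_{1} e_{2} e_{4} - 6 e_{2} e_{3} e_{4} - 12 e_{1} e_{2} e_{3} e_{4}


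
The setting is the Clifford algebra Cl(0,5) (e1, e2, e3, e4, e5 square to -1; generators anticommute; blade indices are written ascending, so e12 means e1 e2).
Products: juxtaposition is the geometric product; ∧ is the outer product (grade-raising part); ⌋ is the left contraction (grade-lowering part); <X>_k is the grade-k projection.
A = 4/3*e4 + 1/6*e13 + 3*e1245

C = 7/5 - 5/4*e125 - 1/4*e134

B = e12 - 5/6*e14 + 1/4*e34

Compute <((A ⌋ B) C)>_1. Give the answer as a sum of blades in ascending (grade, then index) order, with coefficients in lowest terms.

step 1: -10/9*e1 + 1/3*e3
step 2: -14/9*e1 + 7/15*e3 - 1/12*e14 - 25/18*e25 - 5/18*e34 - 5/12*e1235
step 3: -14/9*e1 + 7/15*e3
Answer: -14/9*e1 + 7/15*e3


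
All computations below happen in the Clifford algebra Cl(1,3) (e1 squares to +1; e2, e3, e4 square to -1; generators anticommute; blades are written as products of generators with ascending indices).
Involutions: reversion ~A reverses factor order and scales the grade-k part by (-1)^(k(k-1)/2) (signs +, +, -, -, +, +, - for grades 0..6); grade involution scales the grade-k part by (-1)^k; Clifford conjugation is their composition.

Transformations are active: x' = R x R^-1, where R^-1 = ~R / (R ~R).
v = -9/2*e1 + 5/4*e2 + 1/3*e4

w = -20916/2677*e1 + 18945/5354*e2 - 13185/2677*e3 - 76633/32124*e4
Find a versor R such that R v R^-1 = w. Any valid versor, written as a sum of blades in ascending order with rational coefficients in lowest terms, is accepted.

Reasoning: v^2 = w^2 = 2675/144 since conjugation preserves the quadratic form; R = v + w = -65925/5354*e1 + 51275/10708*e2 - 13185/2677*e3 - 21975/10708*e4 is then valid when invertible, keeping its own part and reversing (v - w)/2.
Answer: -65925/5354*e1 + 51275/10708*e2 - 13185/2677*e3 - 21975/10708*e4


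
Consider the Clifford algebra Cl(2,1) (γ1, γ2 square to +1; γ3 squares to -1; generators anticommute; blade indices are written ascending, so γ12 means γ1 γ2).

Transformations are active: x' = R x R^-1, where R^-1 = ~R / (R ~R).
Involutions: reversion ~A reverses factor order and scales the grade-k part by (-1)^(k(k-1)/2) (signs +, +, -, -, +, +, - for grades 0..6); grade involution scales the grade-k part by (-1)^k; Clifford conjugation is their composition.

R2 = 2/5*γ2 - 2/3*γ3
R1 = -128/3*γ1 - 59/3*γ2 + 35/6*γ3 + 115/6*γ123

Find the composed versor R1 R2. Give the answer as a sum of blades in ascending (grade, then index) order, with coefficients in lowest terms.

Distribute over the terms of R2 (each basis-blade product reordered to ascending indices, repeated generators contracted through their squares):
R1 (2/5*γ2) = -118/15 - 256/15*γ12 - 23/3*γ13 - 7/3*γ23
R1 (-2/3*γ3) = 35/9 + 115/9*γ12 + 256/9*γ13 + 118/9*γ23
Summing the partial products and collecting blades:
Answer: -179/45 - 193/45*γ12 + 187/9*γ13 + 97/9*γ23


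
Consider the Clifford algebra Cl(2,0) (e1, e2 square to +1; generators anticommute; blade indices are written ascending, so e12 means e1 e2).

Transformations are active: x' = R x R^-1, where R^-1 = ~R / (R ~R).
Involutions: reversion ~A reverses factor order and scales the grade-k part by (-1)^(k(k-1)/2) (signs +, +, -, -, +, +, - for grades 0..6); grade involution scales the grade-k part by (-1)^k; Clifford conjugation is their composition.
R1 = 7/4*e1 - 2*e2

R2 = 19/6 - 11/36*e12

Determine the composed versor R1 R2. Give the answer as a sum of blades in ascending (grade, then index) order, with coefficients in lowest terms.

Distribute over the terms of R1 (each basis-blade product reordered to ascending indices, repeated generators contracted through their squares):
(7/4*e1) R2 = 133/24*e1 - 77/144*e2
(-2*e2) R2 = -11/18*e1 - 19/3*e2
Summing the partial products and collecting blades:
Answer: 355/72*e1 - 989/144*e2


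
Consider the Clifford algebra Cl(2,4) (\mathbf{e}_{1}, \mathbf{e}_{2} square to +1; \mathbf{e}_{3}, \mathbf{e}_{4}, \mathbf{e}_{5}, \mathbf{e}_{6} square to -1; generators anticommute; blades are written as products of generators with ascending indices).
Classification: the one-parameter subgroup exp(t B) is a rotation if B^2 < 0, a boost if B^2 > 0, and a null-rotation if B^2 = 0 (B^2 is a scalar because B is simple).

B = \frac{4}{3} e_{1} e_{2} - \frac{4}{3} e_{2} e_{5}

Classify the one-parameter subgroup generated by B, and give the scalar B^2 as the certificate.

B^2 term by term: the squares give (\frac{4}{3})^2*(e_{1} e_{2})^2 + (-\frac{4}{3})^2*(e_{2} e_{5})^2 = \frac{16}{9}*(-1) + \frac{16}{9}*(+1) = 0 (each basis 2-blade squares to minus the product of its generators' squares); cross terms between blades sharing an index anticommute and cancel. So B^2 = 0.
Answer: null-rotation, certificate B^2 = 0. Note: conjugating B changes its blade decomposition but never the scalar B^2 = 0, whose sign settles the classification.


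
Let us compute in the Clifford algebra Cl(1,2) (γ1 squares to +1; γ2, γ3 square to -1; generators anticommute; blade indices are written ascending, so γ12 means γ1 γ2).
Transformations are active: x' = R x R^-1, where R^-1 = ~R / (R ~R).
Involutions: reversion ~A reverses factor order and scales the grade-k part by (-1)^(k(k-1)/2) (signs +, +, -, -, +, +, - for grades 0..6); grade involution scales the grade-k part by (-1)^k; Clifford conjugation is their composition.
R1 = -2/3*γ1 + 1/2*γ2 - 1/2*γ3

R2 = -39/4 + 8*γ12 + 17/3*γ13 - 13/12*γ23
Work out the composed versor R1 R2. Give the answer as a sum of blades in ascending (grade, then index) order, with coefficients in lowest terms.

Distribute over the terms of R1 (each basis-blade product reordered to ascending indices, repeated generators contracted through their squares):
(-2/3*γ1) R2 = 13/2*γ1 - 16/3*γ2 - 34/9*γ3 + 13/18*γ123
(1/2*γ2) R2 = 4*γ1 - 39/8*γ2 + 13/24*γ3 - 17/6*γ123
(-1/2*γ3) R2 = -17/6*γ1 + 13/24*γ2 + 39/8*γ3 - 4*γ123
Summing the partial products and collecting blades:
Answer: 23/3*γ1 - 29/3*γ2 + 59/36*γ3 - 55/9*γ123
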